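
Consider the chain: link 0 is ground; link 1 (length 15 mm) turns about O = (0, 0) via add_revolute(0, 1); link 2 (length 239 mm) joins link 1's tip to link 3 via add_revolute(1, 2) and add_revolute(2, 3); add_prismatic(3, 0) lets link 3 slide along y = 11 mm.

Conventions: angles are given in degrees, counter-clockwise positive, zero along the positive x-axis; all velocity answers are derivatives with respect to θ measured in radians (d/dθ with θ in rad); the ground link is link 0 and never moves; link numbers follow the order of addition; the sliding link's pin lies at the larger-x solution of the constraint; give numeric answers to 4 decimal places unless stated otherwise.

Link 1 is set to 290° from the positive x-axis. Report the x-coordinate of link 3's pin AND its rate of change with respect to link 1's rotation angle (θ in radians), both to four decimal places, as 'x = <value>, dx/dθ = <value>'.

geometry: r = 15 mm, L = 239 mm, e = 11 mm
crank pin P = (r cos θ, r sin θ) = (5.130302, -14.095389)
h = r sin θ − e = -14.095389 − 11 = -25.095389
x = r cos θ + √(L² − h²) = 5.130302 + 237.678820 = 242.809122
dx/dθ = −r sin θ − h·r cos θ/√(L² − h²) (θ in radians; h = -25.095389) = 14.637074

x = 242.8091, dx/dθ = 14.6371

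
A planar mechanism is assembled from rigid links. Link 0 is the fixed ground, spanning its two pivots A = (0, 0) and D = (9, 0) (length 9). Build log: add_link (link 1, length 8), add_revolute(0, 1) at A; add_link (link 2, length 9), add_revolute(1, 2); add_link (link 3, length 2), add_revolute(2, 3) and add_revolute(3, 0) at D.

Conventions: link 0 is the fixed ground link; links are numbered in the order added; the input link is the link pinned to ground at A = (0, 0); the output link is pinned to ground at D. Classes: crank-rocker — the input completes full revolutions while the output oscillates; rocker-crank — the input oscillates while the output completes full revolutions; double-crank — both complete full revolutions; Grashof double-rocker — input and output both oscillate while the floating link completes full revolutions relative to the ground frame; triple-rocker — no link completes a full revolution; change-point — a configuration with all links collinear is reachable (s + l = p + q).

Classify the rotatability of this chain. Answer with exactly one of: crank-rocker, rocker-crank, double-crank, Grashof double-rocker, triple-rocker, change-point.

lengths: ground=9, input=8, coupler=9, output=2
sorted: s=2 (shortest), l=9 (longest), p+q=17
s + l = 11 vs p + q = 17
s + l < p + q (Grashof) with shortest = output link → rocker-crank

rocker-crank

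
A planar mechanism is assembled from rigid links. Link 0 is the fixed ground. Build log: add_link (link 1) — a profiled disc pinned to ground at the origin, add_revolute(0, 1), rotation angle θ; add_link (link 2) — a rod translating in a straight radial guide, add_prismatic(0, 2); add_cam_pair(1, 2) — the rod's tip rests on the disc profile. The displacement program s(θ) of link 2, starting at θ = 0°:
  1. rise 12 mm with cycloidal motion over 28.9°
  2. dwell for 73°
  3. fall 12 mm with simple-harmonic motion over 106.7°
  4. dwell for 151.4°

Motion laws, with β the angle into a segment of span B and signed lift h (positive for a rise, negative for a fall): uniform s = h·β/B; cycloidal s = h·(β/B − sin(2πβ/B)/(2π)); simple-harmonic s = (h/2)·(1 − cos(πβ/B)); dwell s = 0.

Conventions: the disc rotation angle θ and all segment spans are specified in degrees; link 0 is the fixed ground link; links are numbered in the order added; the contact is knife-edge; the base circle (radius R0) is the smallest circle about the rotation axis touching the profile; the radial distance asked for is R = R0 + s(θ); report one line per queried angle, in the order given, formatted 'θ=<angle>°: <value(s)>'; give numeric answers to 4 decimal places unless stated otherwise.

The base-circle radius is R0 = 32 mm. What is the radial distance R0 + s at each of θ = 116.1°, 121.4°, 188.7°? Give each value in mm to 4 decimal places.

seg 1 [0°–28.9°] cycloidal, h=12: full span → s += 12 → s = 12.0000
seg 2 [28.9°–101.9°] dwell: s stays 12.0000
seg 3 [101.9°–208.6°] simple-harmonic, h=-12: θ=116.1° here. β=14.2, B=106.7. -12/2·(1 − cos(π·0.1331)) = -0.5168 → s = 11.4832
seg 3 [101.9°–208.6°] simple-harmonic, h=-12: θ=121.4° here. β=19.5, B=106.7. -12/2·(1 − cos(π·0.1828)) = -0.9621 → s = 11.0379
seg 3 [101.9°–208.6°] simple-harmonic, h=-12: θ=188.7° here. β=86.8, B=106.7. -12/2·(1 − cos(π·0.8135)) = -10.9992 → s = 1.0008
θ=116.1°: R = R0 + s = 32 + 11.4832 = 43.4832
θ=121.4°: R = R0 + s = 32 + 11.0379 = 43.0379
θ=188.7°: R = R0 + s = 32 + 1.0008 = 33.0008

θ=116.1°: 43.4832
θ=121.4°: 43.0379
θ=188.7°: 33.0008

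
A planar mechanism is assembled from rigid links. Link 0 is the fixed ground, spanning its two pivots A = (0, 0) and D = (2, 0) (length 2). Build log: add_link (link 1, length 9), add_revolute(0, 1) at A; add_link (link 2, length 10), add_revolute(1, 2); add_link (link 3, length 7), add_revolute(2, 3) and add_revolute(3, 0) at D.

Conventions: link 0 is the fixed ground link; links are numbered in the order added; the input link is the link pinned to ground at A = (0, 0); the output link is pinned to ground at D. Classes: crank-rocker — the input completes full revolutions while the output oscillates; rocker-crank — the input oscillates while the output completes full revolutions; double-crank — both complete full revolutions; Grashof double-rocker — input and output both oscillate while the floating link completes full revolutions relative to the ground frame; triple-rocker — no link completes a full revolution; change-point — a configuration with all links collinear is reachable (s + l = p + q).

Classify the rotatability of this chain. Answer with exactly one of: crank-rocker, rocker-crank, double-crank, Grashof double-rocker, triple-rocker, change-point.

lengths: ground=2, input=9, coupler=10, output=7
sorted: s=2 (shortest), l=10 (longest), p+q=16
s + l = 12 vs p + q = 16
s + l < p + q (Grashof) with shortest = ground link → double-crank

double-crank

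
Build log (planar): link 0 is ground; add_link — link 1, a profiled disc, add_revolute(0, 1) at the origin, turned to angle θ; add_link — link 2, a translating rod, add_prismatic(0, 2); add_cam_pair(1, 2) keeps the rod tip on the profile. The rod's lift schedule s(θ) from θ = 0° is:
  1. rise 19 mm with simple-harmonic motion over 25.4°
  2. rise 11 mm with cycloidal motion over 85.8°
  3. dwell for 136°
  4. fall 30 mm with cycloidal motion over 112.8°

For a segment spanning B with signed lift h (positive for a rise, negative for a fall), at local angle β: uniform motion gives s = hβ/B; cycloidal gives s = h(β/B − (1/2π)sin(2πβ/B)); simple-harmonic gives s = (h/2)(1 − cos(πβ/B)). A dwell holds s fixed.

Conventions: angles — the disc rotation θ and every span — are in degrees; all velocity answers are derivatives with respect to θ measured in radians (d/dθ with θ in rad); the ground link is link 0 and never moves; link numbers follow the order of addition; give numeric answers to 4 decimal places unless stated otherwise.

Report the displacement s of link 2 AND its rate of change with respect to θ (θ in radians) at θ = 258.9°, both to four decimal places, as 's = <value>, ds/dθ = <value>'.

seg 1 [0°–25.4°] simple-harmonic, h=19: full span → s += 19 → s = 19.0000
seg 2 [25.4°–111.2°] cycloidal, h=11: full span → s += 11 → s = 30.0000
seg 3 [111.2°–247.2°] dwell: s stays 30.0000
seg 4 [247.2°–360°] cycloidal, h=-30: θ=258.9° here. β=11.7, B=112.8. -30·(0.1037 − sin(2π·0.1037)/(2π)) = -0.2156 → s = 29.7844
velocity in seg [247.2°–360°] (cycloidal), θ in radians: β = 11.7° = 0.2042 rad, B = 112.8° = 1.9687 rad; ds/dθ = (h/B)(1 − cos(2πβ/B)) = ((-30)/1.9687)(1 − cos(2π·0.1037)) = -3.123142 mm/rad

s = 29.7844, ds/dθ = -3.1231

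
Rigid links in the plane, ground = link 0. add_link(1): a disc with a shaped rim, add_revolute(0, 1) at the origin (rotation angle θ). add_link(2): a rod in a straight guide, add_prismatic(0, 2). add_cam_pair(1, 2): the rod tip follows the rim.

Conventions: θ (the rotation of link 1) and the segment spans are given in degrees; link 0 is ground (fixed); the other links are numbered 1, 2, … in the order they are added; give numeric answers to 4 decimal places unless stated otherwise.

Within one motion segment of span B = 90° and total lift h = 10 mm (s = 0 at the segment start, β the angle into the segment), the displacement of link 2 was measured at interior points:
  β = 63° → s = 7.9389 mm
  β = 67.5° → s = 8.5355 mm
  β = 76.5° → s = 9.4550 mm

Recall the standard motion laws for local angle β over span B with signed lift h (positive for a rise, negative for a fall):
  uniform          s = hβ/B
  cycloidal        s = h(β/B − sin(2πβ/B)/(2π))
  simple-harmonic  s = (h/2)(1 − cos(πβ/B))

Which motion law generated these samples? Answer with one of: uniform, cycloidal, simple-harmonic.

candidates at β/B = r: uniform s = h·r (linear in β); cycloidal s = h·(r − sin(2πr)/(2π)); simple-harmonic s = (h/2)(1 − cos(πr))
β=63°: printed 7.9389 | uniform 7.0000, cycloidal 8.5137, simple-harmonic 7.9389
β=67.5°: printed 8.5355 | uniform 7.5000, cycloidal 9.0915, simple-harmonic 8.5355
β=76.5°: printed 9.4550 | uniform 8.5000, cycloidal 9.7876, simple-harmonic 9.4550
only one law matches every sample → simple-harmonic

simple-harmonic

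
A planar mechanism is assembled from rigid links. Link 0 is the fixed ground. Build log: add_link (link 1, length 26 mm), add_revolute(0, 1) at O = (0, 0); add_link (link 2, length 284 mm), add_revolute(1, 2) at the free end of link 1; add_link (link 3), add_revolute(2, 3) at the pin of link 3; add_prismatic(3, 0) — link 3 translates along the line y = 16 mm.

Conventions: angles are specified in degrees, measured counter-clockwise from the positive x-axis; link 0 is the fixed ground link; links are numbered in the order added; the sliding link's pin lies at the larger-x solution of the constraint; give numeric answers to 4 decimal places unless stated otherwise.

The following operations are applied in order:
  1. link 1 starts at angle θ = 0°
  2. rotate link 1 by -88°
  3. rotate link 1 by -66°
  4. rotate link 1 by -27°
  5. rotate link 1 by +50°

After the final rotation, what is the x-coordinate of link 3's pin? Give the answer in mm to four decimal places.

geometry: r = 26 mm, L = 284 mm, e = 16 mm; θ starts at 0°
rotate link 1 by -88°: θ ← 0° -88° = -88°
rotate link 1 by -66°: θ ← -88° -66° = -154°
rotate link 1 by -27°: θ ← -154° -27° = -181°
rotate link 1 by +50°: θ ← -181° +50° = -131°
crank pin P = (r cos θ, r sin θ) = (-17.057535, -19.622449)
h = r sin θ − e = -19.622449 − 16 = -35.622449
x = r cos θ + √(L² − h²) = -17.057535 + 281.757060 = 264.699526

264.6995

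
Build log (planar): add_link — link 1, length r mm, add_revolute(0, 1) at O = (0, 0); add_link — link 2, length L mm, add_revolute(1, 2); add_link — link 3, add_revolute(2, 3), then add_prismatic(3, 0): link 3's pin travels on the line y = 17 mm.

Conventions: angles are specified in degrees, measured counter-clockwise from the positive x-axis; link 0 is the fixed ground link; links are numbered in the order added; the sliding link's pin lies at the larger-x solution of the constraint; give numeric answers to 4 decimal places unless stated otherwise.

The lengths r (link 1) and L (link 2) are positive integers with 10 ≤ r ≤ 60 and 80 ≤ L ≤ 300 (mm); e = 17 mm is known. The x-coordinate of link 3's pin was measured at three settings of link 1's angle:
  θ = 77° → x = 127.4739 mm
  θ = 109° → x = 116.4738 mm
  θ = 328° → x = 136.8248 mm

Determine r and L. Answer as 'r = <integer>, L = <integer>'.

constraint per measurement: (x − r cos θ)² + (r sin θ − e)² = L²
subtracting the θ₁ and θ₂ equations cancels the r² and L² terms:
r = (x₁² − x₂²) / (2[(x₁cos θ₁ + e sin θ₁) − (x₂cos θ₂ + e sin θ₂)]) = 20.0001 → r = 20
L² = (x₁ − r cos θ₁)² + (r sin θ₁ − e)² = 15129.0080 → L = 123.0000 → L = 123
check at θ₃=328°: x = 136.8248 (printed 136.8248) ✓

r = 20, L = 123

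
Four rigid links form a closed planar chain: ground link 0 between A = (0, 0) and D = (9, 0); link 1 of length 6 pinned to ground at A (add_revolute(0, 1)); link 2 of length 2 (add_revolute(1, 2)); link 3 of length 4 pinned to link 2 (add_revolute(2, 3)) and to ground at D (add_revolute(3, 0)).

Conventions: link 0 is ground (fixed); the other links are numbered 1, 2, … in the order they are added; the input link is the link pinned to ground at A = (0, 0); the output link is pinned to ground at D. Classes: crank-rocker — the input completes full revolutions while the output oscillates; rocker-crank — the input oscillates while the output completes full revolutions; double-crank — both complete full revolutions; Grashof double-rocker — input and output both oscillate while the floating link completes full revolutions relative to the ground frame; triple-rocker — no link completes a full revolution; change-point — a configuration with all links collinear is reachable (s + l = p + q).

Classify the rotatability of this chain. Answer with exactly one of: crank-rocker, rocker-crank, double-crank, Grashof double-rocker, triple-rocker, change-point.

lengths: ground=9, input=6, coupler=2, output=4
sorted: s=2 (shortest), l=9 (longest), p+q=10
s + l = 11 vs p + q = 10
s + l > p + q → non-Grashof → no link fully rotates → triple-rocker

triple-rocker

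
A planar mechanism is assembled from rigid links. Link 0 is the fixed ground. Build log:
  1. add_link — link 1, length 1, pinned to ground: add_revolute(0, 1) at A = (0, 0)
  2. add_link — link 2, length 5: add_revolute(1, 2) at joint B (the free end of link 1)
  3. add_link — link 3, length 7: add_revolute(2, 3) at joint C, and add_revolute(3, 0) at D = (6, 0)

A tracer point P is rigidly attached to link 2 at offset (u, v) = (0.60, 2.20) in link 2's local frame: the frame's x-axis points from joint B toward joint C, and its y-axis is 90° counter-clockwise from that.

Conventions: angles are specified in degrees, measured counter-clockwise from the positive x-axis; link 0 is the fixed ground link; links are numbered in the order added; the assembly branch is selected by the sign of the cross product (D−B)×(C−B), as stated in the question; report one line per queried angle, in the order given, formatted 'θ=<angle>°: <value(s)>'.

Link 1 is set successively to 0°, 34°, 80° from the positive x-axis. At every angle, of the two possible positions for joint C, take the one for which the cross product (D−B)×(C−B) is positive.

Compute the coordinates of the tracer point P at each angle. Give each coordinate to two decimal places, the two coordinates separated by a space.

A=(0,0), D=(6.00,0)
θ=0°: B = A + 1.00·(cos0°, sin0°) = (1.0000, 0.0000)
θ=0°: |BD| = 5.0000
θ=0°: circle(B,5.00) ∩ circle(D,7.00): a=0.1000, h=4.9990
θ=0°:   candidates: C₊=(1.1000,4.9990) cross=24.995; C₋=(1.1000,-4.9990) cross=-24.995
θ=0°:   branch + wants cross > 0 → take C=(1.1000,4.9990) (cross=24.995)
θ=0°: ex = (C−B)/|BC| = (0.0200,0.9998); ey = (-0.9998,0.0200)
θ=0°: P = B + 0.60·ex + 2.20·ey = (-1.1876,0.6439)
θ=34°: B = A + 1.00·(cos34°, sin34°) = (0.8290, 0.5592)
θ=34°: |BD| = 5.2011
θ=34°: circle(B,5.00) ∩ circle(D,7.00): a=0.2934, h=4.9914
θ=34°:   candidates: C₊=(1.6573,5.4901) cross=25.961; C₋=(0.5840,-4.4348) cross=-25.961
θ=34°:   branch + wants cross > 0 → take C=(1.6573,5.4901) (cross=25.961)
θ=34°: ex = (C−B)/|BC| = (0.1657,0.9862); ey = (-0.9862,0.1657)
θ=34°: P = B + 0.60·ex + 2.20·ey = (-1.2412,1.5154)
θ=80°: B = A + 1.00·(cos80°, sin80°) = (0.1736, 0.9848)
θ=80°: |BD| = 5.9090
θ=80°: circle(B,5.00) ∩ circle(D,7.00): a=0.9237, h=4.9139
θ=80°:   candidates: C₊=(1.9034,5.6761) cross=29.036; C₋=(0.2655,-4.0143) cross=-29.036
θ=80°:   branch + wants cross > 0 → take C=(1.9034,5.6761) (cross=29.036)
θ=80°: ex = (C−B)/|BC| = (0.3459,0.9383); ey = (-0.9383,0.3459)
θ=80°: P = B + 0.60·ex + 2.20·ey = (-1.6829,2.3088)

θ=0°: -1.19 0.64
θ=34°: -1.24 1.52
θ=80°: -1.68 2.31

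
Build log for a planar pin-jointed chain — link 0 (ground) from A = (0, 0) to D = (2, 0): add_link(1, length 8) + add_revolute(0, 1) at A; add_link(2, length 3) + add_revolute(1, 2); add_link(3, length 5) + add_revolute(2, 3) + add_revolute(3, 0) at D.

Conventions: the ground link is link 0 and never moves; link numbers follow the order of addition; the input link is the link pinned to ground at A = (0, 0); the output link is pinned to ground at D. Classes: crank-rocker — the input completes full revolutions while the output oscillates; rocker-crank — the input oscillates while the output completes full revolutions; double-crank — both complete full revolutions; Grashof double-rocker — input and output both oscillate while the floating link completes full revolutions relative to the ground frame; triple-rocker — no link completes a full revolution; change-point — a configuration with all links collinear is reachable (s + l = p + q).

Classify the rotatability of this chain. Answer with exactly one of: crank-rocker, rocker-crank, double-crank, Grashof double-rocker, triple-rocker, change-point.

lengths: ground=2, input=8, coupler=3, output=5
sorted: s=2 (shortest), l=8 (longest), p+q=8
s + l = 10 vs p + q = 8
s + l > p + q → non-Grashof → no link fully rotates → triple-rocker

triple-rocker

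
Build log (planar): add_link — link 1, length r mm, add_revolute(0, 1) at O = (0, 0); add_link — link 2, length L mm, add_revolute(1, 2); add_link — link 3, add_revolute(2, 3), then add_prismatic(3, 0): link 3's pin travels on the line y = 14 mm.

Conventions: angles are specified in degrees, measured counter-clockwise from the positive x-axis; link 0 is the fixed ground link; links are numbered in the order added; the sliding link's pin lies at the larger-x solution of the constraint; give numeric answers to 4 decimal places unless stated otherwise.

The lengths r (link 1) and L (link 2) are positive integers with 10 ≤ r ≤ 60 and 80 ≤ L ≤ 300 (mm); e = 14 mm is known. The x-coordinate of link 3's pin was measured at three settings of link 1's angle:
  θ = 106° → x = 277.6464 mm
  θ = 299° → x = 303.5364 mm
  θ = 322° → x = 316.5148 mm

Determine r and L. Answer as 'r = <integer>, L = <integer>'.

constraint per measurement: (x − r cos θ)² + (r sin θ − e)² = L²
subtracting the θ₁ and θ₂ equations cancels the r² and L² terms:
r = (x₁² − x₂²) / (2[(x₁cos θ₁ + e sin θ₁) − (x₂cos θ₂ + e sin θ₂)]) = 38.0000 → r = 38
L² = (x₁ − r cos θ₁)² + (r sin θ₁ − e)² = 83520.9997 → L = 289.0000 → L = 289
check at θ₃=322°: x = 316.5148 (printed 316.5148) ✓

r = 38, L = 289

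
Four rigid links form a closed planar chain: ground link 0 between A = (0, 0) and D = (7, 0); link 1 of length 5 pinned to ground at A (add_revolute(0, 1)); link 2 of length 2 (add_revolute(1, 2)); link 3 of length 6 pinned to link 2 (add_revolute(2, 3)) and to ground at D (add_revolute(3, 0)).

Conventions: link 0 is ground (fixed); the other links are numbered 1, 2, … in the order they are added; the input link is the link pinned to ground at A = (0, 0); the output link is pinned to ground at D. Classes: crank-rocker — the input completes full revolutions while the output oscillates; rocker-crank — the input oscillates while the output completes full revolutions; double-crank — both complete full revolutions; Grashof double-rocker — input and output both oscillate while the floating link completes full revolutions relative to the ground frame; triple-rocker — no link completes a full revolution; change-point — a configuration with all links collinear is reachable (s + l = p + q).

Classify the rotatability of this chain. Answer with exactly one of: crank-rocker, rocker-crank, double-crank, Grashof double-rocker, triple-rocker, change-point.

lengths: ground=7, input=5, coupler=2, output=6
sorted: s=2 (shortest), l=7 (longest), p+q=11
s + l = 9 vs p + q = 11
s + l < p + q (Grashof) with shortest = coupler link → Grashof double-rocker

Grashof double-rocker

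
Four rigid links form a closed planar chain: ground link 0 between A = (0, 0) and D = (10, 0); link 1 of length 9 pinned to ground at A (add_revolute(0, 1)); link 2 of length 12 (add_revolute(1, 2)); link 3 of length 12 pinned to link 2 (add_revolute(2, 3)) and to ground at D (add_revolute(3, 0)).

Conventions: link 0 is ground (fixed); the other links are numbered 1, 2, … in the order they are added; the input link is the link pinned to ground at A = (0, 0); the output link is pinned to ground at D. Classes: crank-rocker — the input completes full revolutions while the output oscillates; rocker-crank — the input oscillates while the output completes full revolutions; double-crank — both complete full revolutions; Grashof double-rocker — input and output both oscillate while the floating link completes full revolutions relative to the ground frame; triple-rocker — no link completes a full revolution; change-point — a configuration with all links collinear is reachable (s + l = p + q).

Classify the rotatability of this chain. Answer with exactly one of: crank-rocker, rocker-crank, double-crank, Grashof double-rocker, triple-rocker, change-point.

lengths: ground=10, input=9, coupler=12, output=12
sorted: s=9 (shortest), l=12 (longest), p+q=22
s + l = 21 vs p + q = 22
s + l < p + q (Grashof) with shortest = input link → crank-rocker

crank-rocker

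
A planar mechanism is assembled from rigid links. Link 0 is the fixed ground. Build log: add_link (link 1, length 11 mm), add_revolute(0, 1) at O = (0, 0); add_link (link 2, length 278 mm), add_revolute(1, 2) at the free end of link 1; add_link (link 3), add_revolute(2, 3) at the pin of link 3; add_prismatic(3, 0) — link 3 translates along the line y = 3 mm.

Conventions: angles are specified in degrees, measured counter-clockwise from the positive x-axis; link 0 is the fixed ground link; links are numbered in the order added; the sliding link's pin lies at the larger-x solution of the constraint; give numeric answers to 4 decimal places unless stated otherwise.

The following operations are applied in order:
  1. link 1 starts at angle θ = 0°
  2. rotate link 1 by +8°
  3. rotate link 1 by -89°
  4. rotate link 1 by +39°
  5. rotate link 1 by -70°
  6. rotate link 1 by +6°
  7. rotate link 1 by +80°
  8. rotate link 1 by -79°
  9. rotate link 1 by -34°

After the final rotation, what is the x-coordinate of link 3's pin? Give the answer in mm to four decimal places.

geometry: r = 11 mm, L = 278 mm, e = 3 mm; θ starts at 0°
rotate link 1 by +8°: θ ← 0° +8° = 8°
rotate link 1 by -89°: θ ← 8° -89° = -81°
rotate link 1 by +39°: θ ← -81° +39° = -42°
rotate link 1 by -70°: θ ← -42° -70° = -112°
rotate link 1 by +6°: θ ← -112° +6° = -106°
rotate link 1 by +80°: θ ← -106° +80° = -26°
rotate link 1 by -79°: θ ← -26° -79° = -105°
rotate link 1 by -34°: θ ← -105° -34° = -139°
crank pin P = (r cos θ, r sin θ) = (-8.301805, -7.216649)
h = r sin θ − e = -7.216649 − 3 = -10.216649
x = r cos θ + √(L² − h²) = -8.301805 + 277.812203 = 269.510398

269.5104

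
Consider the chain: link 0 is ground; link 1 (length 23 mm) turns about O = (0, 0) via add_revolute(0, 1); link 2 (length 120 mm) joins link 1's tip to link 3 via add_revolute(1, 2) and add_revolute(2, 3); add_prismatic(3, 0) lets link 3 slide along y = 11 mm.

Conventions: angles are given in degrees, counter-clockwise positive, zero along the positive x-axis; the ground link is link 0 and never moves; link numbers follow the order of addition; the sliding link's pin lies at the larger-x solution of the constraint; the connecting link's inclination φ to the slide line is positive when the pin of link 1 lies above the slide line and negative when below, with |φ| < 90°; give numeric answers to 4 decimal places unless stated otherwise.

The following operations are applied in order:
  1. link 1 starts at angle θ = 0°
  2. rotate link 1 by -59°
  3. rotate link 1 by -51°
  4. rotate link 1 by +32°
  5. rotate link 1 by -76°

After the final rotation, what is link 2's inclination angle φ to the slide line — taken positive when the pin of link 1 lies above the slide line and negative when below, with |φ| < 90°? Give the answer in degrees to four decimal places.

geometry: r = 23 mm, L = 120 mm, e = 11 mm; θ starts at 0°
rotate link 1 by -59°: θ ← 0° -59° = -59°
rotate link 1 by -51°: θ ← -59° -51° = -110°
rotate link 1 by +32°: θ ← -110° +32° = -78°
rotate link 1 by -76°: θ ← -78° -76° = -154°
h = r sin θ − e = -10.082536 − 11 = -21.082536
sin φ = h / L = -21.082536 / 120 = -0.17568780
φ = arcsin(-0.17568780) = -10.118686°

-10.1187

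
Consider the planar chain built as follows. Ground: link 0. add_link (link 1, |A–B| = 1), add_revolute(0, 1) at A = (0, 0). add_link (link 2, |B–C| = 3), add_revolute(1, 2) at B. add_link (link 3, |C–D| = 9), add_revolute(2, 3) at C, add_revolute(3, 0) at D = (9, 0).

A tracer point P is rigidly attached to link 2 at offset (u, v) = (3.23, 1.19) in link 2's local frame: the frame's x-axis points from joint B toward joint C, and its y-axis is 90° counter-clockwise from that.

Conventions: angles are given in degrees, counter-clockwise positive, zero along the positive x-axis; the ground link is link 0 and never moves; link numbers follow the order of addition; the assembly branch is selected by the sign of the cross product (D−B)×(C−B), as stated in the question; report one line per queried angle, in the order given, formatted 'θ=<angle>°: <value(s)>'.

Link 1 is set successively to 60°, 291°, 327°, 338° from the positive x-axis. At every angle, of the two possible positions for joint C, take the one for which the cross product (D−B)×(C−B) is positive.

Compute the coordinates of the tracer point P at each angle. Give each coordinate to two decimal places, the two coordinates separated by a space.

A=(0,0), D=(9.00,0)
θ=60°: B = A + 1.00·(cos60°, sin60°) = (0.5000, 0.8660)
θ=60°: |BD| = 8.5440
θ=60°: circle(B,3.00) ∩ circle(D,9.00): a=0.0585, h=2.9994
θ=60°:   candidates: C₊=(0.8622,3.8441) cross=25.627; C₋=(0.2542,-2.1239) cross=-25.627
θ=60°:   branch + wants cross > 0 → take C=(0.8622,3.8441) (cross=25.627)
θ=60°: ex = (C−B)/|BC| = (0.1207,0.9927); ey = (-0.9927,0.1207)
θ=60°: P = B + 3.23·ex + 1.19·ey = (-0.2913,4.2161)
θ=291°: B = A + 1.00·(cos291°, sin291°) = (0.3584, -0.9336)
θ=291°: |BD| = 8.6919
θ=291°: circle(B,3.00) ∩ circle(D,9.00): a=0.2042, h=2.9930
θ=291°:   candidates: C₊=(0.2399,2.0641) cross=26.015; C₋=(0.8828,-3.8874) cross=-26.015
θ=291°:   branch + wants cross > 0 → take C=(0.2399,2.0641) (cross=26.015)
θ=291°: ex = (C−B)/|BC| = (-0.0395,0.9992); ey = (-0.9992,-0.0395)
θ=291°: P = B + 3.23·ex + 1.19·ey = (-0.9583,2.2469)
θ=327°: B = A + 1.00·(cos327°, sin327°) = (0.8387, -0.5446)
θ=327°: |BD| = 8.1795
θ=327°: circle(B,3.00) ∩ circle(D,9.00): a=-0.3115, h=2.9838
θ=327°:   candidates: C₊=(0.3292,2.4118) cross=24.406; C₋=(0.7265,-3.5425) cross=-24.406
θ=327°:   branch + wants cross > 0 → take C=(0.3292,2.4118) (cross=24.406)
θ=327°: ex = (C−B)/|BC| = (-0.1698,0.9855); ey = (-0.9855,-0.1698)
θ=327°: P = B + 3.23·ex + 1.19·ey = (-0.8826,2.4363)
θ=338°: B = A + 1.00·(cos338°, sin338°) = (0.9272, -0.3746)
θ=338°: |BD| = 8.0815
θ=338°: circle(B,3.00) ∩ circle(D,9.00): a=-0.4139, h=2.9713
θ=338°:   candidates: C₊=(0.3760,2.5743) cross=24.013; C₋=(0.6515,-3.3619) cross=-24.013
θ=338°:   branch + wants cross > 0 → take C=(0.3760,2.5743) (cross=24.013)
θ=338°: ex = (C−B)/|BC| = (-0.1837,0.9830); ey = (-0.9830,-0.1837)
θ=338°: P = B + 3.23·ex + 1.19·ey = (-0.8360,2.5818)

θ=60°: -0.29 4.22
θ=291°: -0.96 2.25
θ=327°: -0.88 2.44
θ=338°: -0.84 2.58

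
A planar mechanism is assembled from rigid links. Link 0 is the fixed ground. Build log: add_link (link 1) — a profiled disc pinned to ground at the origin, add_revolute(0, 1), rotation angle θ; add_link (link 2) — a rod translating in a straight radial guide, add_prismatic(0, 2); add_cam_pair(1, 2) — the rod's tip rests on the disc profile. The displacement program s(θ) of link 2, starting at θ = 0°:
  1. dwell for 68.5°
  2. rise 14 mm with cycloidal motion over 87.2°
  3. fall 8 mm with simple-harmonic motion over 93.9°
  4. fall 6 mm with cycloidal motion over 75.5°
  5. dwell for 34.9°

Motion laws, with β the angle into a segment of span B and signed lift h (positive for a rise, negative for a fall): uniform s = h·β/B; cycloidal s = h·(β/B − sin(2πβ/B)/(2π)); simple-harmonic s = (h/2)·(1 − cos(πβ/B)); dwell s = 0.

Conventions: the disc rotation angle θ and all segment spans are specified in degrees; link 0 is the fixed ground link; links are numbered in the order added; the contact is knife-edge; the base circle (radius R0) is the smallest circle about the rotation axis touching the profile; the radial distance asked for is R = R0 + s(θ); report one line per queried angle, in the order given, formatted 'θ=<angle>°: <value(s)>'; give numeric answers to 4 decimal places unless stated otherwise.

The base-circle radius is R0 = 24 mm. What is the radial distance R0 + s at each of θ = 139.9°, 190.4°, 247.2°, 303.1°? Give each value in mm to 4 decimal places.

seg 1 [0°–68.5°] dwell: s stays 0.0000
seg 2 [68.5°–155.7°] cycloidal, h=14: θ=139.9° here. β=71.4, B=87.2. 14·(0.8188 − sin(2π·0.8188)/(2π)) = 13.4865 → s = 13.4865
seg 2 [68.5°–155.7°] cycloidal, h=14: full span → s += 14 → s = 14.0000
seg 3 [155.7°–249.6°] simple-harmonic, h=-8: θ=190.4° here. β=34.7, B=93.9. -8/2·(1 − cos(π·0.3695)) = -2.4061 → s = 11.5939
seg 3 [155.7°–249.6°] simple-harmonic, h=-8: θ=247.2° here. β=91.5, B=93.9. -8/2·(1 − cos(π·0.9744)) = -7.9871 → s = 6.0129
seg 3 [155.7°–249.6°] simple-harmonic, h=-8: full span → s += -8 → s = 6.0000
seg 4 [249.6°–325.1°] cycloidal, h=-6: θ=303.1° here. β=53.5, B=75.5. -6·(0.7086 − sin(2π·0.7086)/(2π)) = -5.1745 → s = 0.8255
θ=139.9°: R = R0 + s = 24 + 13.4865 = 37.4865
θ=190.4°: R = R0 + s = 24 + 11.5939 = 35.5939
θ=247.2°: R = R0 + s = 24 + 6.0129 = 30.0129
θ=303.1°: R = R0 + s = 24 + 0.8255 = 24.8255

θ=139.9°: 37.4865
θ=190.4°: 35.5939
θ=247.2°: 30.0129
θ=303.1°: 24.8255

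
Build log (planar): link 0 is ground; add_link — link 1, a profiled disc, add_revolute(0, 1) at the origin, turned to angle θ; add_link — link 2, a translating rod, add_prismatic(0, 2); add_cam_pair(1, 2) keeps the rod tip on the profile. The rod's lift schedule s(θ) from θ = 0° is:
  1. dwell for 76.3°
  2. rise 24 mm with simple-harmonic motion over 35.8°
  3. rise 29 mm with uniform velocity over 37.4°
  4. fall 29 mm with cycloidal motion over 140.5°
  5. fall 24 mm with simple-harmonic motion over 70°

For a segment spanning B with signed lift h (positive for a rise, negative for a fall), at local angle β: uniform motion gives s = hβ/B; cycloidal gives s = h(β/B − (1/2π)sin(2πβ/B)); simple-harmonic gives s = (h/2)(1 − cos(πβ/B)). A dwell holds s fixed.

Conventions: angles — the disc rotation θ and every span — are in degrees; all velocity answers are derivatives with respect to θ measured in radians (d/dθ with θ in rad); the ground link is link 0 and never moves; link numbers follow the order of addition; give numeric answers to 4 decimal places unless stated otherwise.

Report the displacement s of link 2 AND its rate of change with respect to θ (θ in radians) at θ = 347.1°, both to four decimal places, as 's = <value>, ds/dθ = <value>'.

seg 1 [0°–76.3°] dwell: s stays 0.0000
seg 2 [76.3°–112.1°] simple-harmonic, h=24: full span → s += 24 → s = 24.0000
seg 3 [112.1°–149.5°] uniform, h=29: full span → s += 29 → s = 53.0000
seg 4 [149.5°–290°] cycloidal, h=-29: full span → s += -29 → s = 24.0000
seg 5 [290°–360°] simple-harmonic, h=-24: θ=347.1° here. β=57.1, B=70. -24/2·(1 − cos(π·0.8157)) = -22.0444 → s = 1.9556
velocity in seg [290°–360°] (simple-harmonic), θ in radians: β = 57.1° = 0.9966 rad, B = 70° = 1.2217 rad; ds/dθ = (πh/(2B)) sin(πβ/B) = (π·(-24)/(2·1.2217)) sin(π·0.8157) = -16.883359 mm/rad

s = 1.9556, ds/dθ = -16.8834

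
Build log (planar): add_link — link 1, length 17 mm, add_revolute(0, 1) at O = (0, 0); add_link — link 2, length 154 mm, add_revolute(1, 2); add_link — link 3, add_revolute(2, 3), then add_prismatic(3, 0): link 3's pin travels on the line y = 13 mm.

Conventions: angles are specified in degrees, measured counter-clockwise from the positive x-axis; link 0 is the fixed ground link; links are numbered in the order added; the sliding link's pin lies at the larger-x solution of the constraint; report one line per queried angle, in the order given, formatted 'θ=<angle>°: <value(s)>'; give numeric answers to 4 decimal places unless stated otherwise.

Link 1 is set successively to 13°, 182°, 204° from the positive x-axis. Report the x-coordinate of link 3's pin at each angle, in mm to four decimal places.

geometry: r = 17 mm, L = 154 mm, e = 13 mm
θ=13°: crank pin P = (r cos θ, r sin θ) = (16.564291, 3.824168)
θ=13°: h = r sin θ − e = 3.824168 − 13 = -9.175832
θ=13°: x = r cos θ + √(L² − h²) = 16.564291 + 153.726394 = 170.290685
θ=182°: crank pin P = (r cos θ, r sin θ) = (-16.989644, -0.593291)
θ=182°: h = r sin θ − e = -0.593291 − 13 = -13.593291
θ=182°: x = r cos θ + √(L² − h²) = -16.989644 + 153.398900 = 136.409256
θ=204°: crank pin P = (r cos θ, r sin θ) = (-15.530273, -6.914523)
θ=204°: h = r sin θ − e = -6.914523 − 13 = -19.914523
θ=204°: x = r cos θ + √(L² − h²) = -15.530273 + 152.706947 = 137.176675

θ=13°: 170.2907
θ=182°: 136.4093
θ=204°: 137.1767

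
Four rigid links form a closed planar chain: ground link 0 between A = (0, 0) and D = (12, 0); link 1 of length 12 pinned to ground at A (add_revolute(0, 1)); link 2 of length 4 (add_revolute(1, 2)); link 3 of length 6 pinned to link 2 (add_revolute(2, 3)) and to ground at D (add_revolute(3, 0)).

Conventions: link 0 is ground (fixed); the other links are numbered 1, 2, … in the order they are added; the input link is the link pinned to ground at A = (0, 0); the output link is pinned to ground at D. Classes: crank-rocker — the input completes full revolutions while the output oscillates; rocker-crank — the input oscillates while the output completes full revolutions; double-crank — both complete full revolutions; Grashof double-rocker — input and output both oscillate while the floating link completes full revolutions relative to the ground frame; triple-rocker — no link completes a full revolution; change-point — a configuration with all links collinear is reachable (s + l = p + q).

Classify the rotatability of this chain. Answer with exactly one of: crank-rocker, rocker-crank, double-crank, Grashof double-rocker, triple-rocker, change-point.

lengths: ground=12, input=12, coupler=4, output=6
sorted: s=4 (shortest), l=12 (longest), p+q=18
s + l = 16 vs p + q = 18
s + l < p + q (Grashof) with shortest = coupler link → Grashof double-rocker

Grashof double-rocker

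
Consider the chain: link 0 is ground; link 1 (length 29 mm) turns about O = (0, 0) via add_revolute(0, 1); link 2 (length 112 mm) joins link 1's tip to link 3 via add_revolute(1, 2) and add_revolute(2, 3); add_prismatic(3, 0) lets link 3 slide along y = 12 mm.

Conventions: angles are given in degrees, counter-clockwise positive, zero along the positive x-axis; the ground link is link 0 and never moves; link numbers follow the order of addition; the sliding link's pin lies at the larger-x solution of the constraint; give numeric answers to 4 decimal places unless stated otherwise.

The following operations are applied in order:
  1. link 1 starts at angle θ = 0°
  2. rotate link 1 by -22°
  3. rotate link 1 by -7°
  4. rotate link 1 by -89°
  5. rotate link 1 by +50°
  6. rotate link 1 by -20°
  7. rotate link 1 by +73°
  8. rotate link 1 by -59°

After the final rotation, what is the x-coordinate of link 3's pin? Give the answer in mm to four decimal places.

geometry: r = 29 mm, L = 112 mm, e = 12 mm; θ starts at 0°
rotate link 1 by -22°: θ ← 0° -22° = -22°
rotate link 1 by -7°: θ ← -22° -7° = -29°
rotate link 1 by -89°: θ ← -29° -89° = -118°
rotate link 1 by +50°: θ ← -118° +50° = -68°
rotate link 1 by -20°: θ ← -68° -20° = -88°
rotate link 1 by +73°: θ ← -88° +73° = -15°
rotate link 1 by -59°: θ ← -15° -59° = -74°
crank pin P = (r cos θ, r sin θ) = (7.993483, -27.876589)
h = r sin θ − e = -27.876589 − 12 = -39.876589
x = r cos θ + √(L² − h²) = 7.993483 + 104.660679 = 112.654162

112.6542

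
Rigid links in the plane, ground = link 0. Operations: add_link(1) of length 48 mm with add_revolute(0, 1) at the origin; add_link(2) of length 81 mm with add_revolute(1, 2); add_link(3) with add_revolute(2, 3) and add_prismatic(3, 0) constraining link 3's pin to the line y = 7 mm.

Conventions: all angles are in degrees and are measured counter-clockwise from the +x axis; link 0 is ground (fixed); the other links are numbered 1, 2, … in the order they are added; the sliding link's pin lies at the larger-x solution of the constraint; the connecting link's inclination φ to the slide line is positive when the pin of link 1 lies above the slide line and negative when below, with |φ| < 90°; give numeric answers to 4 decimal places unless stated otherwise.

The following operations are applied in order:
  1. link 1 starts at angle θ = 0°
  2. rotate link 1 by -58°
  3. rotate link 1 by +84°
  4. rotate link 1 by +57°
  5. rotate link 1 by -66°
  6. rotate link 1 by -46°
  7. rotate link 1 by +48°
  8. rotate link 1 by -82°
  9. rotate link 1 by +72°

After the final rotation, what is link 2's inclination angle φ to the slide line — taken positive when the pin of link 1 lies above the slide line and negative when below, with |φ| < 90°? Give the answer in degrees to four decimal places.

geometry: r = 48 mm, L = 81 mm, e = 7 mm; θ starts at 0°
rotate link 1 by -58°: θ ← 0° -58° = -58°
rotate link 1 by +84°: θ ← -58° +84° = 26°
rotate link 1 by +57°: θ ← 26° +57° = 83°
rotate link 1 by -66°: θ ← 83° -66° = 17°
rotate link 1 by -46°: θ ← 17° -46° = -29°
rotate link 1 by +48°: θ ← -29° +48° = 19°
rotate link 1 by -82°: θ ← 19° -82° = -63°
rotate link 1 by +72°: θ ← -63° +72° = 9°
h = r sin θ − e = 7.508854 − 7 = 0.508854
sin φ = h / L = 0.508854 / 81 = 0.00628215
φ = arcsin(0.00628215) = 0.359943°

0.3599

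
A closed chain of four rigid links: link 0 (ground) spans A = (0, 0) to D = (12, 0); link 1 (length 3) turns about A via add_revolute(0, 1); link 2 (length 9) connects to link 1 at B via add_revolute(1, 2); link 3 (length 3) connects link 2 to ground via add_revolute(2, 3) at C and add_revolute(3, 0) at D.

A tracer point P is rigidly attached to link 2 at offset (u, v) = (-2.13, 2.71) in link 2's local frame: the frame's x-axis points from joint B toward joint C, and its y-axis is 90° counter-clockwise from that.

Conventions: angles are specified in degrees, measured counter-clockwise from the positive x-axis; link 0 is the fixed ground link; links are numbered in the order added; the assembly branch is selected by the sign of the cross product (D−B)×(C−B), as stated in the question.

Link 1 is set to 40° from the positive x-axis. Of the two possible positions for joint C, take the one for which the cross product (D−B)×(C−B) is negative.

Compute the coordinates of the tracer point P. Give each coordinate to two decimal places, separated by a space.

A=(0,0), D=(12.00,0)
B = A + 3.00·(cos40°, sin40°) = (2.2981, 1.9284)
|BD| = 9.8917
circle(B,9.00) ∩ circle(D,3.00): a=8.5853, h=2.7006
  candidates: C₊=(11.2452,2.9035) cross=26.714; C₋=(10.1922,-2.3941) cross=-26.714
  branch - wants cross < 0 → take C=(10.1922,-2.3941) (cross=-26.714)
ex = (C−B)/|BC| = (0.8771,-0.4803); ey = (0.4803,0.8771)
P = B + -2.13·ex + 2.71·ey = (1.7314,5.3283)

1.73 5.33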